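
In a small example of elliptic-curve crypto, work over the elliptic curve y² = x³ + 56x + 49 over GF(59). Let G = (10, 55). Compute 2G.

tangent at (10, 55): λ = (3·10² + 56)/(2·55) ≡ 2/51. 51⁻¹ ≡ 22 (mod 59) since 51·22 = 1122 ≡ 1, so λ ≡ 2·22 ≡ 44.
  x = λ² - 10 - 10 = 1936 - 20 ≡ 28; y = λ·(10 - 28) - 55 ≡ 38. → (28, 38)

(28, 38)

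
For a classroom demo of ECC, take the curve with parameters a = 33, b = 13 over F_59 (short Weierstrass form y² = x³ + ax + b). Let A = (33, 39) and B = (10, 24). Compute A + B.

(33, 39) + (10, 24). λ = (24 - 39)/(10 - 33) ≡ 44/36 mod 59. 36⁻¹ ≡ 41 (mod 59), so λ ≡ 34.
  x = λ² - 33 - 10 = 1156 - 43 ≡ 51; y = λ·(33 - 51) - 39 ≡ 57. → (51, 57)

(51, 57)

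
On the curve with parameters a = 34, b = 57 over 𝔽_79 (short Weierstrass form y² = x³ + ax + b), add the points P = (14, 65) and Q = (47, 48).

(1, 48)

(14, 65) + (47, 48). λ = (48 - 65)/(47 - 14) ≡ 62/33 mod 79. 33⁻¹ ≡ 12 (mod 79), so λ ≡ 33.
  x = λ² - 14 - 47 = 1089 - 61 ≡ 1; y = λ·(14 - 1) - 65 ≡ 48. → (1, 48)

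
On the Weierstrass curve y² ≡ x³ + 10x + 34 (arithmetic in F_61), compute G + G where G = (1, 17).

tangent at (1, 17): λ = (3·1² + 10)/(2·17) ≡ 13/34. 34⁻¹ ≡ 9 (mod 61), so λ ≡ 13·9 ≡ 56.
  x = λ² - 1 - 1 = 3136 - 2 ≡ 23; y = λ·(1 - 23) - 17 ≡ 32. → (23, 32)

(23, 32)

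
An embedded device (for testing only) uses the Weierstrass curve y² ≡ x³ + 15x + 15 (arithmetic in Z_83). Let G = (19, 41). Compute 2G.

tangent at (19, 41): λ = (3·19² + 15)/(2·41) ≡ 19/82. 82⁻¹ ≡ 82 (mod 83) since 82·82 = 6724 ≡ 1, so λ ≡ 19·82 ≡ 64.
  x = λ² - 19 - 19 = 4096 - 38 ≡ 74; y = λ·(19 - 74) - 41 ≡ 8. → (74, 8)

(74, 8)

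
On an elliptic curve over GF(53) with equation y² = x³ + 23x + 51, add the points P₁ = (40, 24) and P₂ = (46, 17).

(14, 34)

(40, 24) + (46, 17). λ = (17 - 24)/(46 - 40) ≡ 46/6 mod 53. 6⁻¹ ≡ 9 (mod 53) since 6·9 = 54 ≡ 1, so λ ≡ 43.
  x = λ² - 40 - 46 = 1849 - 86 ≡ 14; y = λ·(40 - 14) - 24 ≡ 34. → (14, 34)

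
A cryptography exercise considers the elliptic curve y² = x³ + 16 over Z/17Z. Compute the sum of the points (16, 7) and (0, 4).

(16, 7) + (0, 4). λ = (4 - 7)/(0 - 16) ≡ 14/1 mod 17. 1⁻¹ ≡ 1 (mod 17), so λ ≡ 14.
  x = λ² - 16 - 0 = 196 - 16 ≡ 10; y = λ·(16 - 10) - 7 ≡ 9. → (10, 9)

(10, 9)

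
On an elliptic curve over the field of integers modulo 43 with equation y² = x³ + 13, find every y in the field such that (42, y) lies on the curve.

none

x³ + 0x + 13 = 74101 ≡ 12 (mod 43).
12 is a non-residue mod 43; no y exists.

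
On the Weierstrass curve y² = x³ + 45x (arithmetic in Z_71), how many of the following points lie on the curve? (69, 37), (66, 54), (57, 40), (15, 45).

1

(69, 37): 37² ≡ 20, rhs ≡ 44 → off.
(66, 54): 54² ≡ 5, rhs ≡ 5 → on.
(57, 40): 40² ≡ 38, rhs ≡ 34 → off.
(15, 45): 45² ≡ 37, rhs ≡ 3 → off.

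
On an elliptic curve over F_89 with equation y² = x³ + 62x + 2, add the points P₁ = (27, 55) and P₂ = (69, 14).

(27, 55) + (69, 14). λ = (14 - 55)/(69 - 27) ≡ 48/42 mod 89. 42⁻¹ ≡ 53 (mod 89), so λ ≡ 52.
  x = λ² - 27 - 69 = 2704 - 96 ≡ 27; y = λ·(27 - 27) - 55 ≡ 34. → (27, 34)

(27, 34)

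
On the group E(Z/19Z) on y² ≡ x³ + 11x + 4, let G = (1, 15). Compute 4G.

(16, 1)

Double-and-add on 4 = (100)₂. Start with G = (1, 15) for the leading 1-bit.
double: tangent at (1, 15): λ = (3·1² + 11)/(2·15) ≡ 14/11. 11⁻¹ ≡ 7 (mod 19) since 11·7 = 77 ≡ 1, so λ ≡ 14·7 ≡ 3.
  x = λ² - 1 - 1 = 9 - 2 ≡ 7; y = λ·(1 - 7) - 15 ≡ 5. → (7, 5)
double: tangent at (7, 5): λ = (3·7² + 11)/(2·5) ≡ 6/10. 10⁻¹ ≡ 2 (mod 19), so λ ≡ 6·2 ≡ 12.
  x = λ² - 7 - 7 = 144 - 14 ≡ 16; y = λ·(7 - 16) - 5 ≡ 1. → (16, 1)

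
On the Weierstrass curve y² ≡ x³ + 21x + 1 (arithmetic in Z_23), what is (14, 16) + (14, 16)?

tangent at (14, 16): λ = (3·14² + 21)/(2·16) ≡ 11/9. 9⁻¹ ≡ 18 (mod 23), so λ ≡ 11·18 ≡ 14.
  x = λ² - 14 - 14 = 196 - 28 ≡ 7; y = λ·(14 - 7) - 16 ≡ 13. → (7, 13)

(7, 13)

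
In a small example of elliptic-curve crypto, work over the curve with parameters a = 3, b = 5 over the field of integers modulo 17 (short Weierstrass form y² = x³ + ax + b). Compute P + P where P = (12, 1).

tangent at (12, 1): λ = (3·12² + 3)/(2·1) ≡ 10/2. 2⁻¹ ≡ 9 (mod 17) since 2·9 = 18 ≡ 1, so λ ≡ 10·9 ≡ 5.
  x = λ² - 12 - 12 = 25 - 24 ≡ 1; y = λ·(12 - 1) - 1 ≡ 3. → (1, 3)

(1, 3)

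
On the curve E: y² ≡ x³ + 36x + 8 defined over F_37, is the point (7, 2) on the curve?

no

y² = 2² ≡ 4; x³ + 36x + 8 = 603 ≡ 11 (mod 37). 4 ≠ 11.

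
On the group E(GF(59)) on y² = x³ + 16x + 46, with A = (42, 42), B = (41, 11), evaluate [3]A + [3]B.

First 3A:
Repeated addition: build up to 3A.
2A: tangent at (42, 42): λ = (3·42² + 16)/(2·42) ≡ 57/25. 25⁻¹ ≡ 26 (mod 59) since 25·26 = 650 ≡ 1, so λ ≡ 57·26 ≡ 7.
  x = λ² - 42 - 42 = 49 - 84 ≡ 24; y = λ·(42 - 24) - 42 ≡ 25. → (24, 25)
3A: (24, 25) + (42, 42). λ = (42 - 25)/(42 - 24) ≡ 17/18 mod 59. 18⁻¹ ≡ 23 (mod 59), so λ ≡ 37.
  x = λ² - 24 - 42 = 1369 - 66 ≡ 5; y = λ·(24 - 5) - 25 ≡ 29. → (5, 29)
3A = (5, 29).
Next 3B:
Repeated addition: build up to 3B.
2B: tangent at (41, 11): λ = (3·41² + 16)/(2·11) ≡ 44/22. 22⁻¹ ≡ 51 (mod 59) since 22·51 = 1122 ≡ 1, so λ ≡ 44·51 ≡ 2.
  x = λ² - 41 - 41 = 4 - 82 ≡ 40; y = λ·(41 - 40) - 11 ≡ 50. → (40, 50)
3B: (40, 50) + (41, 11). λ = (11 - 50)/(41 - 40) ≡ 20/1 mod 59. 1⁻¹ ≡ 1 (mod 59), so λ ≡ 20.
  x = λ² - 40 - 41 = 400 - 81 ≡ 24; y = λ·(40 - 24) - 50 ≡ 34. → (24, 34)
3B = (24, 34).
Finally 3A + 3B:
(5, 29) + (24, 34). λ = (34 - 29)/(24 - 5) ≡ 5/19 mod 59. 19⁻¹ ≡ 28 (mod 59), so λ ≡ 22.
  x = λ² - 5 - 24 = 484 - 29 ≡ 42; y = λ·(5 - 42) - 29 ≡ 42. → (42, 42)

(42, 42)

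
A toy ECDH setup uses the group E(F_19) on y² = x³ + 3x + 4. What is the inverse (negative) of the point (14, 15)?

-(14, 15) = (14, -15 mod 19) = (14, 4).

(14, 4)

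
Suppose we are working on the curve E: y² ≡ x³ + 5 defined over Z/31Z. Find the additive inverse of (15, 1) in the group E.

-(15, 1) = (15, -1 mod 31) = (15, 30).

(15, 30)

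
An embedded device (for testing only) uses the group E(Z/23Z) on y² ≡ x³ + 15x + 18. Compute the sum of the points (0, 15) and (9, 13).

(0, 15) + (9, 13). λ = (13 - 15)/(9 - 0) ≡ 21/9 mod 23. 9⁻¹ ≡ 18 (mod 23), so λ ≡ 10.
  x = λ² - 0 - 9 = 100 - 9 ≡ 22; y = λ·(0 - 22) - 15 ≡ 18. → (22, 18)

(22, 18)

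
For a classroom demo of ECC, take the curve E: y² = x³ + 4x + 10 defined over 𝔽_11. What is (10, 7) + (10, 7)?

tangent at (10, 7): λ = (3·10² + 4)/(2·7) ≡ 7/3. 3⁻¹ ≡ 4 (mod 11), so λ ≡ 7·4 ≡ 6.
  x = λ² - 10 - 10 = 36 - 20 ≡ 5; y = λ·(10 - 5) - 7 ≡ 1. → (5, 1)

(5, 1)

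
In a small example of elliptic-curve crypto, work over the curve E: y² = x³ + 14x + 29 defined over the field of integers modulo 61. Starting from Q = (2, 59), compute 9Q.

(14, 23)

Repeated addition: build up to 9Q.
2Q: tangent at (2, 59): λ = (3·2² + 14)/(2·59) ≡ 26/57. 57⁻¹ ≡ 15 (mod 61), so λ ≡ 26·15 ≡ 24.
  x = λ² - 2 - 2 = 576 - 4 ≡ 23; y = λ·(2 - 23) - 59 ≡ 47. → (23, 47)
3Q: (23, 47) + (2, 59). λ = (59 - 47)/(2 - 23) ≡ 12/40 mod 61. 40⁻¹ ≡ 29 (mod 61), so λ ≡ 43.
  x = λ² - 23 - 2 = 1849 - 25 ≡ 55; y = λ·(23 - 55) - 47 ≡ 41. → (55, 41)
4Q: (55, 41) + (2, 59). λ = (59 - 41)/(2 - 55) ≡ 18/8 mod 61. 8⁻¹ ≡ 23 (mod 61), so λ ≡ 48.
  x = λ² - 55 - 2 = 2304 - 57 ≡ 51; y = λ·(55 - 51) - 41 ≡ 29. → (51, 29)
5Q: (51, 29) + (2, 59). λ = (59 - 29)/(2 - 51) ≡ 30/12 mod 61. 12⁻¹ ≡ 56 (mod 61) since 12·56 = 672 ≡ 1, so λ ≡ 33.
  x = λ² - 51 - 2 = 1089 - 53 ≡ 60; y = λ·(51 - 60) - 29 ≡ 40. → (60, 40)
6Q: (60, 40) + (2, 59). λ = (59 - 40)/(2 - 60) ≡ 19/3 mod 61. 3⁻¹ ≡ 41 (mod 61), so λ ≡ 47.
  x = λ² - 60 - 2 = 2209 - 62 ≡ 12; y = λ·(60 - 12) - 40 ≡ 20. → (12, 20)
7Q: (12, 20) + (2, 59). λ = (59 - 20)/(2 - 12) ≡ 39/51 mod 61. 51⁻¹ ≡ 6 (mod 61) since 51·6 = 306 ≡ 1, so λ ≡ 51.
  x = λ² - 12 - 2 = 2601 - 14 ≡ 25; y = λ·(12 - 25) - 20 ≡ 49. → (25, 49)
8Q: (25, 49) + (2, 59). λ = (59 - 49)/(2 - 25) ≡ 10/38 mod 61. 38⁻¹ ≡ 53 (mod 61), so λ ≡ 42.
  x = λ² - 25 - 2 = 1764 - 27 ≡ 29; y = λ·(25 - 29) - 49 ≡ 27. → (29, 27)
9Q: (29, 27) + (2, 59). λ = (59 - 27)/(2 - 29) ≡ 32/34 mod 61. 34⁻¹ ≡ 9 (mod 61) since 34·9 = 306 ≡ 1, so λ ≡ 44.
  x = λ² - 29 - 2 = 1936 - 31 ≡ 14; y = λ·(29 - 14) - 27 ≡ 23. → (14, 23)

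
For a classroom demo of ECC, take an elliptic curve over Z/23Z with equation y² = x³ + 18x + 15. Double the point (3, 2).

(7, 22)

tangent at (3, 2): λ = (3·3² + 18)/(2·2) ≡ 22/4. 4⁻¹ ≡ 6 (mod 23), so λ ≡ 22·6 ≡ 17.
  x = λ² - 3 - 3 = 289 - 6 ≡ 7; y = λ·(3 - 7) - 2 ≡ 22. → (7, 22)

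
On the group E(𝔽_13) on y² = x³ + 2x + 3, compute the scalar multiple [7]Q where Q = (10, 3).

Repeated addition: build up to 7Q.
2Q: tangent at (10, 3): λ = (3·10² + 2)/(2·3) ≡ 3/6. 6⁻¹ ≡ 11 (mod 13), so λ ≡ 3·11 ≡ 7.
  x = λ² - 10 - 10 = 49 - 20 ≡ 3; y = λ·(10 - 3) - 3 ≡ 7. → (3, 7)
3Q: (3, 7) + (10, 3). λ = (3 - 7)/(10 - 3) ≡ 9/7 mod 13. 7⁻¹ ≡ 2 (mod 13), so λ ≡ 5.
  x = λ² - 3 - 10 = 25 - 13 ≡ 12; y = λ·(3 - 12) - 7 ≡ 0. → (12, 0)
4Q: (12, 0) + (10, 3). λ = (3 - 0)/(10 - 12) ≡ 3/11 mod 13. 11⁻¹ ≡ 6 (mod 13) since 11·6 = 66 ≡ 1, so λ ≡ 5.
  x = λ² - 12 - 10 = 25 - 22 ≡ 3; y = λ·(12 - 3) - 0 ≡ 6. → (3, 6)
5Q: (3, 6) + (10, 3). λ = (3 - 6)/(10 - 3) ≡ 10/7 mod 13. 7⁻¹ ≡ 2 (mod 13), so λ ≡ 7.
  x = λ² - 3 - 10 = 49 - 13 ≡ 10; y = λ·(3 - 10) - 6 ≡ 10. → (10, 10)
6Q: (10, 10) + (10, 3): same x and y₁ ≡ -y₂, so the sum is 𝒪.
7Q: 𝒪 + (10, 3) = (10, 3) (identity).

(10, 3)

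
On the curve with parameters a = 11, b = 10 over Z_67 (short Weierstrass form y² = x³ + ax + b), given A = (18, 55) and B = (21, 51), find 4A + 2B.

First 4A:
Repeated addition: build up to 4A.
2A: tangent at (18, 55): λ = (3·18² + 11)/(2·55) ≡ 45/43. 43⁻¹ ≡ 53 (mod 67) since 43·53 = 2279 ≡ 1, so λ ≡ 45·53 ≡ 40.
  x = λ² - 18 - 18 = 1600 - 36 ≡ 23; y = λ·(18 - 23) - 55 ≡ 13. → (23, 13)
3A: (23, 13) + (18, 55). λ = (55 - 13)/(18 - 23) ≡ 42/62 mod 67. 62⁻¹ ≡ 40 (mod 67), so λ ≡ 5.
  x = λ² - 23 - 18 = 25 - 41 ≡ 51; y = λ·(23 - 51) - 13 ≡ 48. → (51, 48)
4A: (51, 48) + (18, 55). λ = (55 - 48)/(18 - 51) ≡ 7/34 mod 67. 34⁻¹ ≡ 2 (mod 67) since 34·2 = 68 ≡ 1, so λ ≡ 14.
  x = λ² - 51 - 18 = 196 - 69 ≡ 60; y = λ·(51 - 60) - 48 ≡ 27. → (60, 27)
4A = (60, 27).
Next 2B:
Repeated addition: build up to 2B.
2B: tangent at (21, 51): λ = (3·21² + 11)/(2·51) ≡ 61/35. 35⁻¹ ≡ 23 (mod 67), so λ ≡ 61·23 ≡ 63.
  x = λ² - 21 - 21 = 3969 - 42 ≡ 41; y = λ·(21 - 41) - 51 ≡ 29. → (41, 29)
2B = (41, 29).
Finally 4A + 2B:
(60, 27) + (41, 29). λ = (29 - 27)/(41 - 60) ≡ 2/48 mod 67. 48⁻¹ ≡ 7 (mod 67), so λ ≡ 14.
  x = λ² - 60 - 41 = 196 - 101 ≡ 28; y = λ·(60 - 28) - 27 ≡ 19. → (28, 19)

(28, 19)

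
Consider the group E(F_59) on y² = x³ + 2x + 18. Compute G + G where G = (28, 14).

tangent at (28, 14): λ = (3·28² + 2)/(2·14) ≡ 53/28. 28⁻¹ ≡ 19 (mod 59), so λ ≡ 53·19 ≡ 4.
  x = λ² - 28 - 28 = 16 - 56 ≡ 19; y = λ·(28 - 19) - 14 ≡ 22. → (19, 22)

(19, 22)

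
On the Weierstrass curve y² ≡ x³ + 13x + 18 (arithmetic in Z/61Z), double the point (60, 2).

tangent at (60, 2): λ = (3·60² + 13)/(2·2) ≡ 16/4. 4⁻¹ ≡ 46 (mod 61), so λ ≡ 16·46 ≡ 4.
  x = λ² - 60 - 60 = 16 - 120 ≡ 18; y = λ·(60 - 18) - 2 ≡ 44. → (18, 44)

(18, 44)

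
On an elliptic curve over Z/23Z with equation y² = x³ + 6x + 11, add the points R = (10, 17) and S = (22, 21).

(10, 17) + (22, 21). λ = (21 - 17)/(22 - 10) ≡ 4/12 mod 23. 12⁻¹ ≡ 2 (mod 23) since 12·2 = 24 ≡ 1, so λ ≡ 8.
  x = λ² - 10 - 22 = 64 - 32 ≡ 9; y = λ·(10 - 9) - 17 ≡ 14. → (9, 14)

(9, 14)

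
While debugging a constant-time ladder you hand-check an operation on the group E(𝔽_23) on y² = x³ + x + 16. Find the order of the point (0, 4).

2P: tangent at (0, 4): λ = (3·0² + 1)/(2·4) ≡ 1/8. 8⁻¹ ≡ 3 (mod 23), so λ ≡ 1·3 ≡ 3.
  x = λ² - 0 - 0 = 9 - 0 ≡ 9; y = λ·(0 - 9) - 4 ≡ 15. → (9, 15)
3P: (9, 15) + (0, 4). λ = (4 - 15)/(0 - 9) ≡ 12/14 mod 23. 14⁻¹ ≡ 5 (mod 23) since 14·5 = 70 ≡ 1, so λ ≡ 14.
  x = λ² - 9 - 0 = 196 - 9 ≡ 3; y = λ·(9 - 3) - 15 ≡ 0. → (3, 0)
4P: (3, 0) + (0, 4). λ = (4 - 0)/(0 - 3) ≡ 4/20 mod 23. 20⁻¹ ≡ 15 (mod 23) since 20·15 = 300 ≡ 1, so λ ≡ 14.
  x = λ² - 3 - 0 = 196 - 3 ≡ 9; y = λ·(3 - 9) - 0 ≡ 8. → (9, 8)
5P: (9, 8) + (0, 4). λ = (4 - 8)/(0 - 9) ≡ 19/14 mod 23. 14⁻¹ ≡ 5 (mod 23), so λ ≡ 3.
  x = λ² - 9 - 0 = 9 - 9 ≡ 0; y = λ·(9 - 0) - 8 ≡ 19. → (0, 19)
6P: (0, 19) + (0, 4): same x and y₁ ≡ -y₂, so the sum is O.
6P = O, so the order is 6.

6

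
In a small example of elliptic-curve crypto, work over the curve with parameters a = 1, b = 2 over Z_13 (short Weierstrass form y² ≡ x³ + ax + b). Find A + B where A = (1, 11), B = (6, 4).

(1, 11) + (6, 4). λ = (4 - 11)/(6 - 1) ≡ 6/5 mod 13. 5⁻¹ ≡ 8 (mod 13), so λ ≡ 9.
  x = λ² - 1 - 6 = 81 - 7 ≡ 9; y = λ·(1 - 9) - 11 ≡ 8. → (9, 8)

(9, 8)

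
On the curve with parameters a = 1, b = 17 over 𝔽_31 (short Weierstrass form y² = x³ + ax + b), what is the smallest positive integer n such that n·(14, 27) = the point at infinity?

2P: tangent at (14, 27): λ = (3·14² + 1)/(2·27) ≡ 0/23. 23⁻¹ ≡ 27 (mod 31), so λ ≡ 0·27 ≡ 0.
  x = λ² - 14 - 14 = 0 - 28 ≡ 3; y = λ·(14 - 3) - 27 ≡ 4. → (3, 4)
3P: (3, 4) + (14, 27). λ = (27 - 4)/(14 - 3) ≡ 23/11 mod 31. 11⁻¹ ≡ 17 (mod 31), so λ ≡ 19.
  x = λ² - 3 - 14 = 361 - 17 ≡ 3; y = λ·(3 - 3) - 4 ≡ 27. → (3, 27)
4P: (3, 27) + (14, 27). λ = (27 - 27)/(14 - 3) ≡ 0/11 mod 31. 11⁻¹ ≡ 17 (mod 31) since 11·17 = 187 ≡ 1, so λ ≡ 0.
  x = λ² - 3 - 14 = 0 - 17 ≡ 14; y = λ·(3 - 14) - 27 ≡ 4. → (14, 4)
5P: (14, 4) + (14, 27): same x and y₁ ≡ -y₂, so the sum is the point at infinity.
5P = the point at infinity, so the order is 5.

5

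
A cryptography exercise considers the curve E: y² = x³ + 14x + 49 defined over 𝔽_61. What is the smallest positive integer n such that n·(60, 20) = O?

2P: tangent at (60, 20): λ = (3·60² + 14)/(2·20) ≡ 17/40. 40⁻¹ ≡ 29 (mod 61), so λ ≡ 17·29 ≡ 5.
  x = λ² - 60 - 60 = 25 - 120 ≡ 27; y = λ·(60 - 27) - 20 ≡ 23. → (27, 23)
3P: (27, 23) + (60, 20). λ = (20 - 23)/(60 - 27) ≡ 58/33 mod 61. 33⁻¹ ≡ 37 (mod 61) since 33·37 = 1221 ≡ 1, so λ ≡ 11.
  x = λ² - 27 - 60 = 121 - 87 ≡ 34; y = λ·(27 - 34) - 23 ≡ 22. → (34, 22)
4P: (34, 22) + (60, 20). λ = (20 - 22)/(60 - 34) ≡ 59/26 mod 61. 26⁻¹ ≡ 54 (mod 61), so λ ≡ 14.
  x = λ² - 34 - 60 = 196 - 94 ≡ 41; y = λ·(34 - 41) - 22 ≡ 2. → (41, 2)
5P: (41, 2) + (60, 20). λ = (20 - 2)/(60 - 41) ≡ 18/19 mod 61. 19⁻¹ ≡ 45 (mod 61), so λ ≡ 17.
  x = λ² - 41 - 60 = 289 - 101 ≡ 5; y = λ·(41 - 5) - 2 ≡ 0. → (5, 0)
6P: (5, 0) + (60, 20). λ = (20 - 0)/(60 - 5) ≡ 20/55 mod 61. 55⁻¹ ≡ 10 (mod 61) since 55·10 = 550 ≡ 1, so λ ≡ 17.
  x = λ² - 5 - 60 = 289 - 65 ≡ 41; y = λ·(5 - 41) - 0 ≡ 59. → (41, 59)
7P: (41, 59) + (60, 20). λ = (20 - 59)/(60 - 41) ≡ 22/19 mod 61. 19⁻¹ ≡ 45 (mod 61) since 19·45 = 855 ≡ 1, so λ ≡ 14.
  x = λ² - 41 - 60 = 196 - 101 ≡ 34; y = λ·(41 - 34) - 59 ≡ 39. → (34, 39)
8P: (34, 39) + (60, 20). λ = (20 - 39)/(60 - 34) ≡ 42/26 mod 61. 26⁻¹ ≡ 54 (mod 61) since 26·54 = 1404 ≡ 1, so λ ≡ 11.
  x = λ² - 34 - 60 = 121 - 94 ≡ 27; y = λ·(34 - 27) - 39 ≡ 38. → (27, 38)
9P: (27, 38) + (60, 20). λ = (20 - 38)/(60 - 27) ≡ 43/33 mod 61. 33⁻¹ ≡ 37 (mod 61), so λ ≡ 5.
  x = λ² - 27 - 60 = 25 - 87 ≡ 60; y = λ·(27 - 60) - 38 ≡ 41. → (60, 41)
10P: (60, 41) + (60, 20): same x and y₁ ≡ -y₂, so the sum is O.
10P = O, so the order is 10.

10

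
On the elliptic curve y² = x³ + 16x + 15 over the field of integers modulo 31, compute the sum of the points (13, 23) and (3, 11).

(13, 23) + (3, 11). λ = (11 - 23)/(3 - 13) ≡ 19/21 mod 31. 21⁻¹ ≡ 3 (mod 31), so λ ≡ 26.
  x = λ² - 13 - 3 = 676 - 16 ≡ 9; y = λ·(13 - 9) - 23 ≡ 19. → (9, 19)

(9, 19)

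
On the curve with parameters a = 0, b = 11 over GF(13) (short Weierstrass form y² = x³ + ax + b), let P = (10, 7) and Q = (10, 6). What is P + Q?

The two points share x = 10 and their y-coordinates satisfy 7 + 6 ≡ 0 (mod 13), so they are inverses. Their sum is 𝒪.

O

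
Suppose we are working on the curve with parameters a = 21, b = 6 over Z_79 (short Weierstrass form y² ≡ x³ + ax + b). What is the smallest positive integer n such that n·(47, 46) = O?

5

2P: tangent at (47, 46): λ = (3·47² + 21)/(2·46) ≡ 12/13. 13⁻¹ ≡ 73 (mod 79), so λ ≡ 12·73 ≡ 7.
  x = λ² - 47 - 47 = 49 - 94 ≡ 34; y = λ·(47 - 34) - 46 ≡ 45. → (34, 45)
3P: (34, 45) + (47, 46). λ = (46 - 45)/(47 - 34) ≡ 1/13 mod 79. 13⁻¹ ≡ 73 (mod 79), so λ ≡ 73.
  x = λ² - 34 - 47 = 5329 - 81 ≡ 34; y = λ·(34 - 34) - 45 ≡ 34. → (34, 34)
4P: (34, 34) + (47, 46). λ = (46 - 34)/(47 - 34) ≡ 12/13 mod 79. 13⁻¹ ≡ 73 (mod 79) since 13·73 = 949 ≡ 1, so λ ≡ 7.
  x = λ² - 34 - 47 = 49 - 81 ≡ 47; y = λ·(34 - 47) - 34 ≡ 33. → (47, 33)
5P: (47, 33) + (47, 46): same x and y₁ ≡ -y₂, so the sum is O.
5P = O, so the order is 5.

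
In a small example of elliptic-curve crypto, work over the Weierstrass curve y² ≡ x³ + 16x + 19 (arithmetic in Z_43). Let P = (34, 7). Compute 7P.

Double-and-add on 7 = (111)₂. Start with P = (34, 7) for the leading 1-bit.
double: tangent at (34, 7): λ = (3·34² + 16)/(2·7) ≡ 1/14. 14⁻¹ ≡ 40 (mod 43), so λ ≡ 1·40 ≡ 40.
  x = λ² - 34 - 34 = 1600 - 68 ≡ 27; y = λ·(34 - 27) - 7 ≡ 15. → (27, 15)
add P: (27, 15) + (34, 7). λ = (7 - 15)/(34 - 27) ≡ 35/7 mod 43. 7⁻¹ ≡ 37 (mod 43) since 7·37 = 259 ≡ 1, so λ ≡ 5.
  x = λ² - 27 - 34 = 25 - 61 ≡ 7; y = λ·(27 - 7) - 15 ≡ 42. → (7, 42)
double: tangent at (7, 42): λ = (3·7² + 16)/(2·42) ≡ 34/41. 41⁻¹ ≡ 21 (mod 43), so λ ≡ 34·21 ≡ 26.
  x = λ² - 7 - 7 = 676 - 14 ≡ 17; y = λ·(7 - 17) - 42 ≡ 42. → (17, 42)
add P: (17, 42) + (34, 7). λ = (7 - 42)/(34 - 17) ≡ 8/17 mod 43. 17⁻¹ ≡ 38 (mod 43) since 17·38 = 646 ≡ 1, so λ ≡ 3.
  x = λ² - 17 - 34 = 9 - 51 ≡ 1; y = λ·(17 - 1) - 42 ≡ 6. → (1, 6)

(1, 6)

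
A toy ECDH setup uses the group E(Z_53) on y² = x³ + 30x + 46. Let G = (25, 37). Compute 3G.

(37, 9)

Repeated addition: build up to 3G.
2G: tangent at (25, 37): λ = (3·25² + 30)/(2·37) ≡ 50/21. 21⁻¹ ≡ 48 (mod 53), so λ ≡ 50·48 ≡ 15.
  x = λ² - 25 - 25 = 225 - 50 ≡ 16; y = λ·(25 - 16) - 37 ≡ 45. → (16, 45)
3G: (16, 45) + (25, 37). λ = (37 - 45)/(25 - 16) ≡ 45/9 mod 53. 9⁻¹ ≡ 6 (mod 53), so λ ≡ 5.
  x = λ² - 16 - 25 = 25 - 41 ≡ 37; y = λ·(16 - 37) - 45 ≡ 9. → (37, 9)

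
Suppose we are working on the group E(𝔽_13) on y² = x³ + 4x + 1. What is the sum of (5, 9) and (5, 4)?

O

The two points share x = 5 and their y-coordinates satisfy 9 + 4 ≡ 0 (mod 13), so they are inverses. Their sum is the point at infinity.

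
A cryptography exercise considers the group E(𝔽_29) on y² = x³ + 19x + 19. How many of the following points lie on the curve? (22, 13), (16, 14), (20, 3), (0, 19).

(22, 13): 13² ≡ 24, rhs ≡ 7 → off.
(16, 14): 14² ≡ 22, rhs ≡ 11 → off.
(20, 3): 3² ≡ 9, rhs ≡ 18 → off.
(0, 19): 19² ≡ 13, rhs ≡ 19 → off.

0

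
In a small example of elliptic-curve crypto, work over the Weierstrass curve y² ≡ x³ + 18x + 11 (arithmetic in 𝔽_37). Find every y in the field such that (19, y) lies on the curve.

16, 21

x³ + 18x + 11 = 7212 ≡ 34 (mod 37).
Square roots of 34 mod 37: 16 and 21 (since 16² = 256 ≡ 34).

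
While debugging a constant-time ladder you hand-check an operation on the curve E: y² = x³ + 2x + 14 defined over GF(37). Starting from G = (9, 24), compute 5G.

Double-and-add on 5 = (101)₂. Start with G = (9, 24) for the leading 1-bit.
double: tangent at (9, 24): λ = (3·9² + 2)/(2·24) ≡ 23/11. 11⁻¹ ≡ 27 (mod 37), so λ ≡ 23·27 ≡ 29.
  x = λ² - 9 - 9 = 841 - 18 ≡ 9; y = λ·(9 - 9) - 24 ≡ 13. → (9, 13)
double: tangent at (9, 13): λ = (3·9² + 2)/(2·13) ≡ 23/26. 26⁻¹ ≡ 10 (mod 37) since 26·10 = 260 ≡ 1, so λ ≡ 23·10 ≡ 8.
  x = λ² - 9 - 9 = 64 - 18 ≡ 9; y = λ·(9 - 9) - 13 ≡ 24. → (9, 24)
add G: tangent at (9, 24): λ = (3·9² + 2)/(2·24) ≡ 23/11. 11⁻¹ ≡ 27 (mod 37), so λ ≡ 23·27 ≡ 29.
  x = λ² - 9 - 9 = 841 - 18 ≡ 9; y = λ·(9 - 9) - 24 ≡ 13. → (9, 13)

(9, 13)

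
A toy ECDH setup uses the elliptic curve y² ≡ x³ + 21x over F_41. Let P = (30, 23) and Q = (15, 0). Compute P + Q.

(4, 36)

(30, 23) + (15, 0). λ = (0 - 23)/(15 - 30) ≡ 18/26 mod 41. 26⁻¹ ≡ 30 (mod 41), so λ ≡ 7.
  x = λ² - 30 - 15 = 49 - 45 ≡ 4; y = λ·(30 - 4) - 23 ≡ 36. → (4, 36)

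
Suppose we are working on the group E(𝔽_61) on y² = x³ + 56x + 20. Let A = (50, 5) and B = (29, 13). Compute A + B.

(4, 53)

(50, 5) + (29, 13). λ = (13 - 5)/(29 - 50) ≡ 8/40 mod 61. 40⁻¹ ≡ 29 (mod 61) since 40·29 = 1160 ≡ 1, so λ ≡ 49.
  x = λ² - 50 - 29 = 2401 - 79 ≡ 4; y = λ·(50 - 4) - 5 ≡ 53. → (4, 53)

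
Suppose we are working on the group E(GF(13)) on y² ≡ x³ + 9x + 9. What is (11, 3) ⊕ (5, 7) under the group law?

(9, 0)

(11, 3) + (5, 7). λ = (7 - 3)/(5 - 11) ≡ 4/7 mod 13. 7⁻¹ ≡ 2 (mod 13) since 7·2 = 14 ≡ 1, so λ ≡ 8.
  x = λ² - 11 - 5 = 64 - 16 ≡ 9; y = λ·(11 - 9) - 3 ≡ 0. → (9, 0)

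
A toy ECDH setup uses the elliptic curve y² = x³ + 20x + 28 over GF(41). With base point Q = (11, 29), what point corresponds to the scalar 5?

Double-and-add on 5 = (101)₂. Start with Q = (11, 29) for the leading 1-bit.
double: tangent at (11, 29): λ = (3·11² + 20)/(2·29) ≡ 14/17. 17⁻¹ ≡ 29 (mod 41), so λ ≡ 14·29 ≡ 37.
  x = λ² - 11 - 11 = 1369 - 22 ≡ 35; y = λ·(11 - 35) - 29 ≡ 26. → (35, 26)
double: tangent at (35, 26): λ = (3·35² + 20)/(2·26) ≡ 5/11. 11⁻¹ ≡ 15 (mod 41) since 11·15 = 165 ≡ 1, so λ ≡ 5·15 ≡ 34.
  x = λ² - 35 - 35 = 1156 - 70 ≡ 20; y = λ·(35 - 20) - 26 ≡ 33. → (20, 33)
add Q: (20, 33) + (11, 29). λ = (29 - 33)/(11 - 20) ≡ 37/32 mod 41. 32⁻¹ ≡ 9 (mod 41), so λ ≡ 5.
  x = λ² - 20 - 11 = 25 - 31 ≡ 35; y = λ·(20 - 35) - 33 ≡ 15. → (35, 15)

(35, 15)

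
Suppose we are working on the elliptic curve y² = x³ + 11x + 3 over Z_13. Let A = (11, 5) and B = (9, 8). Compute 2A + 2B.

First 2A:
Repeated addition: build up to 2A.
2A: tangent at (11, 5): λ = (3·11² + 11)/(2·5) ≡ 10/10. 10⁻¹ ≡ 4 (mod 13), so λ ≡ 10·4 ≡ 1.
  x = λ² - 11 - 11 = 1 - 22 ≡ 5; y = λ·(11 - 5) - 5 ≡ 1. → (5, 1)
2A = (5, 1).
Next 2B:
Repeated addition: build up to 2B.
2B: tangent at (9, 8): λ = (3·9² + 11)/(2·8) ≡ 7/3. 3⁻¹ ≡ 9 (mod 13), so λ ≡ 7·9 ≡ 11.
  x = λ² - 9 - 9 = 121 - 18 ≡ 12; y = λ·(9 - 12) - 8 ≡ 11. → (12, 11)
2B = (12, 11).
Finally 2A + 2B:
(5, 1) + (12, 11). λ = (11 - 1)/(12 - 5) ≡ 10/7 mod 13. 7⁻¹ ≡ 2 (mod 13), so λ ≡ 7.
  x = λ² - 5 - 12 = 49 - 17 ≡ 6; y = λ·(5 - 6) - 1 ≡ 5. → (6, 5)

(6, 5)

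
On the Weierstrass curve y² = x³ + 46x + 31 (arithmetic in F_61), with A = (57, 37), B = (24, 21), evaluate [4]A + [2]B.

First 4A:
Repeated addition: build up to 4A.
2A: tangent at (57, 37): λ = (3·57² + 46)/(2·37) ≡ 33/13. 13⁻¹ ≡ 47 (mod 61) since 13·47 = 611 ≡ 1, so λ ≡ 33·47 ≡ 26.
  x = λ² - 57 - 57 = 676 - 114 ≡ 13; y = λ·(57 - 13) - 37 ≡ 9. → (13, 9)
3A: (13, 9) + (57, 37). λ = (37 - 9)/(57 - 13) ≡ 28/44 mod 61. 44⁻¹ ≡ 43 (mod 61), so λ ≡ 45.
  x = λ² - 13 - 57 = 2025 - 70 ≡ 3; y = λ·(13 - 3) - 9 ≡ 14. → (3, 14)
4A: (3, 14) + (57, 37). λ = (37 - 14)/(57 - 3) ≡ 23/54 mod 61. 54⁻¹ ≡ 26 (mod 61), so λ ≡ 49.
  x = λ² - 3 - 57 = 2401 - 60 ≡ 23; y = λ·(3 - 23) - 14 ≡ 43. → (23, 43)
4A = (23, 43).
Next 2B:
Repeated addition: build up to 2B.
2B: tangent at (24, 21): λ = (3·24² + 46)/(2·21) ≡ 5/42. 42⁻¹ ≡ 16 (mod 61), so λ ≡ 5·16 ≡ 19.
  x = λ² - 24 - 24 = 361 - 48 ≡ 8; y = λ·(24 - 8) - 21 ≡ 39. → (8, 39)
2B = (8, 39).
Finally 4A + 2B:
(23, 43) + (8, 39). λ = (39 - 43)/(8 - 23) ≡ 57/46 mod 61. 46⁻¹ ≡ 4 (mod 61), so λ ≡ 45.
  x = λ² - 23 - 8 = 2025 - 31 ≡ 42; y = λ·(23 - 42) - 43 ≡ 17. → (42, 17)

(42, 17)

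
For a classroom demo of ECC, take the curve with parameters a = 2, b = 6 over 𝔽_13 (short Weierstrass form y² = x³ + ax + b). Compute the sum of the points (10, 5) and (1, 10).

(10, 5) + (1, 10). λ = (10 - 5)/(1 - 10) ≡ 5/4 mod 13. 4⁻¹ ≡ 10 (mod 13), so λ ≡ 11.
  x = λ² - 10 - 1 = 121 - 11 ≡ 6; y = λ·(10 - 6) - 5 ≡ 0. → (6, 0)

(6, 0)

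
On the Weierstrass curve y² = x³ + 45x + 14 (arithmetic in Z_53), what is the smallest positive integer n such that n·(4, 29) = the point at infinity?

11

2P: tangent at (4, 29): λ = (3·4² + 45)/(2·29) ≡ 40/5. 5⁻¹ ≡ 32 (mod 53) since 5·32 = 160 ≡ 1, so λ ≡ 40·32 ≡ 8.
  x = λ² - 4 - 4 = 64 - 8 ≡ 3; y = λ·(4 - 3) - 29 ≡ 32. → (3, 32)
3P: (3, 32) + (4, 29). λ = (29 - 32)/(4 - 3) ≡ 50/1 mod 53. 1⁻¹ ≡ 1 (mod 53) since 1·1 = 1 ≡ 1, so λ ≡ 50.
  x = λ² - 3 - 4 = 2500 - 7 ≡ 2; y = λ·(3 - 2) - 32 ≡ 18. → (2, 18)
4P: (2, 18) + (4, 29). λ = (29 - 18)/(4 - 2) ≡ 11/2 mod 53. 2⁻¹ ≡ 27 (mod 53), so λ ≡ 32.
  x = λ² - 2 - 4 = 1024 - 6 ≡ 11; y = λ·(2 - 11) - 18 ≡ 12. → (11, 12)
5P: (11, 12) + (4, 29). λ = (29 - 12)/(4 - 11) ≡ 17/46 mod 53. 46⁻¹ ≡ 15 (mod 53), so λ ≡ 43.
  x = λ² - 11 - 4 = 1849 - 15 ≡ 32; y = λ·(11 - 32) - 12 ≡ 39. → (32, 39)
6P: (32, 39) + (4, 29). λ = (29 - 39)/(4 - 32) ≡ 43/25 mod 53. 25⁻¹ ≡ 17 (mod 53), so λ ≡ 42.
  x = λ² - 32 - 4 = 1764 - 36 ≡ 32; y = λ·(32 - 32) - 39 ≡ 14. → (32, 14)
7P: (32, 14) + (4, 29). λ = (29 - 14)/(4 - 32) ≡ 15/25 mod 53. 25⁻¹ ≡ 17 (mod 53) since 25·17 = 425 ≡ 1, so λ ≡ 43.
  x = λ² - 32 - 4 = 1849 - 36 ≡ 11; y = λ·(32 - 11) - 14 ≡ 41. → (11, 41)
8P: (11, 41) + (4, 29). λ = (29 - 41)/(4 - 11) ≡ 41/46 mod 53. 46⁻¹ ≡ 15 (mod 53) since 46·15 = 690 ≡ 1, so λ ≡ 32.
  x = λ² - 11 - 4 = 1024 - 15 ≡ 2; y = λ·(11 - 2) - 41 ≡ 35. → (2, 35)
9P: (2, 35) + (4, 29). λ = (29 - 35)/(4 - 2) ≡ 47/2 mod 53. 2⁻¹ ≡ 27 (mod 53), so λ ≡ 50.
  x = λ² - 2 - 4 = 2500 - 6 ≡ 3; y = λ·(2 - 3) - 35 ≡ 21. → (3, 21)
10P: (3, 21) + (4, 29). λ = (29 - 21)/(4 - 3) ≡ 8/1 mod 53. 1⁻¹ ≡ 1 (mod 53), so λ ≡ 8.
  x = λ² - 3 - 4 = 64 - 7 ≡ 4; y = λ·(3 - 4) - 21 ≡ 24. → (4, 24)
11P: (4, 24) + (4, 29): same x and y₁ ≡ -y₂, so the sum is the point at infinity.
11P = the point at infinity, so the order is 11.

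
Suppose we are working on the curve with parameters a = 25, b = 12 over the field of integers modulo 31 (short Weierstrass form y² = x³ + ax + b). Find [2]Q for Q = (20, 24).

(29, 4)

tangent at (20, 24): λ = (3·20² + 25)/(2·24) ≡ 16/17. 17⁻¹ ≡ 11 (mod 31) since 17·11 = 187 ≡ 1, so λ ≡ 16·11 ≡ 21.
  x = λ² - 20 - 20 = 441 - 40 ≡ 29; y = λ·(20 - 29) - 24 ≡ 4. → (29, 4)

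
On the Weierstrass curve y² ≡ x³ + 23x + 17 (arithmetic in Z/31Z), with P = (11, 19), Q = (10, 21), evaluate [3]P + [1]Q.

(11, 12)

First 3P:
Repeated addition: build up to 3P.
2P: tangent at (11, 19): λ = (3·11² + 23)/(2·19) ≡ 14/7. 7⁻¹ ≡ 9 (mod 31), so λ ≡ 14·9 ≡ 2.
  x = λ² - 11 - 11 = 4 - 22 ≡ 13; y = λ·(11 - 13) - 19 ≡ 8. → (13, 8)
3P: (13, 8) + (11, 19). λ = (19 - 8)/(11 - 13) ≡ 11/29 mod 31. 29⁻¹ ≡ 15 (mod 31), so λ ≡ 10.
  x = λ² - 13 - 11 = 100 - 24 ≡ 14; y = λ·(13 - 14) - 8 ≡ 13. → (14, 13)
3P = (14, 13).
Finally 3P + Q:
(14, 13) + (10, 21). λ = (21 - 13)/(10 - 14) ≡ 8/27 mod 31. 27⁻¹ ≡ 23 (mod 31) since 27·23 = 621 ≡ 1, so λ ≡ 29.
  x = λ² - 14 - 10 = 841 - 24 ≡ 11; y = λ·(14 - 11) - 13 ≡ 12. → (11, 12)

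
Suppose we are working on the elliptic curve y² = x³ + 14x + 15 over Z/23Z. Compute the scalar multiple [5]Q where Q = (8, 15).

Repeated addition: build up to 5Q.
2Q: tangent at (8, 15): λ = (3·8² + 14)/(2·15) ≡ 22/7. 7⁻¹ ≡ 10 (mod 23) since 7·10 = 70 ≡ 1, so λ ≡ 22·10 ≡ 13.
  x = λ² - 8 - 8 = 169 - 16 ≡ 15; y = λ·(8 - 15) - 15 ≡ 9. → (15, 9)
3Q: (15, 9) + (8, 15). λ = (15 - 9)/(8 - 15) ≡ 6/16 mod 23. 16⁻¹ ≡ 13 (mod 23), so λ ≡ 9.
  x = λ² - 15 - 8 = 81 - 23 ≡ 12; y = λ·(15 - 12) - 9 ≡ 18. → (12, 18)
4Q: (12, 18) + (8, 15). λ = (15 - 18)/(8 - 12) ≡ 20/19 mod 23. 19⁻¹ ≡ 17 (mod 23), so λ ≡ 18.
  x = λ² - 12 - 8 = 324 - 20 ≡ 5; y = λ·(12 - 5) - 18 ≡ 16. → (5, 16)
5Q: (5, 16) + (8, 15). λ = (15 - 16)/(8 - 5) ≡ 22/3 mod 23. 3⁻¹ ≡ 8 (mod 23), so λ ≡ 15.
  x = λ² - 5 - 8 = 225 - 13 ≡ 5; y = λ·(5 - 5) - 16 ≡ 7. → (5, 7)

(5, 7)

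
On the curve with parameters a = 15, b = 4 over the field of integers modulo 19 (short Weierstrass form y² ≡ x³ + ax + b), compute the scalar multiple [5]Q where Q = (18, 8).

(17, 17)

Double-and-add on 5 = (101)₂. Start with Q = (18, 8) for the leading 1-bit.
double: tangent at (18, 8): λ = (3·18² + 15)/(2·8) ≡ 18/16. 16⁻¹ ≡ 6 (mod 19), so λ ≡ 18·6 ≡ 13.
  x = λ² - 18 - 18 = 169 - 36 ≡ 0; y = λ·(18 - 0) - 8 ≡ 17. → (0, 17)
double: tangent at (0, 17): λ = (3·0² + 15)/(2·17) ≡ 15/15. 15⁻¹ ≡ 14 (mod 19), so λ ≡ 15·14 ≡ 1.
  x = λ² - 0 - 0 = 1 - 0 ≡ 1; y = λ·(0 - 1) - 17 ≡ 1. → (1, 1)
add Q: (1, 1) + (18, 8). λ = (8 - 1)/(18 - 1) ≡ 7/17 mod 19. 17⁻¹ ≡ 9 (mod 19), so λ ≡ 6.
  x = λ² - 1 - 18 = 36 - 19 ≡ 17; y = λ·(1 - 17) - 1 ≡ 17. → (17, 17)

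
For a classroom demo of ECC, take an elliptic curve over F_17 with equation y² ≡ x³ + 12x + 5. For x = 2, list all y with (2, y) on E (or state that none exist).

none

x³ + 12x + 5 = 37 ≡ 3 (mod 17).
3 is a non-residue mod 17; no y exists.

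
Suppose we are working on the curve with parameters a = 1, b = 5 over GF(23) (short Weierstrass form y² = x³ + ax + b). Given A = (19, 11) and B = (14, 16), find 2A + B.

First 2A:
Repeated addition: build up to 2A.
2A: tangent at (19, 11): λ = (3·19² + 1)/(2·11) ≡ 3/22. 22⁻¹ ≡ 22 (mod 23), so λ ≡ 3·22 ≡ 20.
  x = λ² - 19 - 19 = 400 - 38 ≡ 17; y = λ·(19 - 17) - 11 ≡ 6. → (17, 6)
2A = (17, 6).
Finally 2A + B:
(17, 6) + (14, 16). λ = (16 - 6)/(14 - 17) ≡ 10/20 mod 23. 20⁻¹ ≡ 15 (mod 23), so λ ≡ 12.
  x = λ² - 17 - 14 = 144 - 31 ≡ 21; y = λ·(17 - 21) - 6 ≡ 15. → (21, 15)

(21, 15)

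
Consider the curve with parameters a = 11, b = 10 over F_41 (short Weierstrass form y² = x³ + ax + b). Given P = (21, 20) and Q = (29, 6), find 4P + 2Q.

(2, 32)

First 4P:
Double-and-add on 4 = (100)₂. Start with P = (21, 20) for the leading 1-bit.
double: tangent at (21, 20): λ = (3·21² + 11)/(2·20) ≡ 22/40. 40⁻¹ ≡ 40 (mod 41), so λ ≡ 22·40 ≡ 19.
  x = λ² - 21 - 21 = 361 - 42 ≡ 32; y = λ·(21 - 32) - 20 ≡ 17. → (32, 17)
double: tangent at (32, 17): λ = (3·32² + 11)/(2·17) ≡ 8/34. 34⁻¹ ≡ 35 (mod 41), so λ ≡ 8·35 ≡ 34.
  x = λ² - 32 - 32 = 1156 - 64 ≡ 26; y = λ·(32 - 26) - 17 ≡ 23. → (26, 23)
4P = (26, 23).
Next 2Q:
Repeated addition: build up to 2Q.
2Q: tangent at (29, 6): λ = (3·29² + 11)/(2·6) ≡ 33/12. 12⁻¹ ≡ 24 (mod 41), so λ ≡ 33·24 ≡ 13.
  x = λ² - 29 - 29 = 169 - 58 ≡ 29; y = λ·(29 - 29) - 6 ≡ 35. → (29, 35)
2Q = (29, 35).
Finally 4P + 2Q:
(26, 23) + (29, 35). λ = (35 - 23)/(29 - 26) ≡ 12/3 mod 41. 3⁻¹ ≡ 14 (mod 41), so λ ≡ 4.
  x = λ² - 26 - 29 = 16 - 55 ≡ 2; y = λ·(26 - 2) - 23 ≡ 32. → (2, 32)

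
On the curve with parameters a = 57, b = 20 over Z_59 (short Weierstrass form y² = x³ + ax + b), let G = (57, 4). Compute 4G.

(57, 55)

Double-and-add on 4 = (100)₂. Start with G = (57, 4) for the leading 1-bit.
double: tangent at (57, 4): λ = (3·57² + 57)/(2·4) ≡ 10/8. 8⁻¹ ≡ 37 (mod 59) since 8·37 = 296 ≡ 1, so λ ≡ 10·37 ≡ 16.
  x = λ² - 57 - 57 = 256 - 114 ≡ 24; y = λ·(57 - 24) - 4 ≡ 52. → (24, 52)
double: tangent at (24, 52): λ = (3·24² + 57)/(2·52) ≡ 15/45. 45⁻¹ ≡ 21 (mod 59), so λ ≡ 15·21 ≡ 20.
  x = λ² - 24 - 24 = 400 - 48 ≡ 57; y = λ·(24 - 57) - 52 ≡ 55. → (57, 55)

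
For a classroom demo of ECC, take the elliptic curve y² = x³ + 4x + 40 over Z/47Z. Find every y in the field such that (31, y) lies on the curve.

4, 43

x³ + 4x + 40 = 29955 ≡ 16 (mod 47).
Square roots of 16 mod 47: 4 and 43 (since 4² = 16 ≡ 16).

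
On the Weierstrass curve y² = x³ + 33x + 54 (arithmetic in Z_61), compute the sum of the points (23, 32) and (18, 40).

(25, 20)

(23, 32) + (18, 40). λ = (40 - 32)/(18 - 23) ≡ 8/56 mod 61. 56⁻¹ ≡ 12 (mod 61) since 56·12 = 672 ≡ 1, so λ ≡ 35.
  x = λ² - 23 - 18 = 1225 - 41 ≡ 25; y = λ·(23 - 25) - 32 ≡ 20. → (25, 20)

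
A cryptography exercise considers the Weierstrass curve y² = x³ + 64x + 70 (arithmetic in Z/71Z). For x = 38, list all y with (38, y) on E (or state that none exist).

x³ + 64x + 70 = 57374 ≡ 6 (mod 71).
Square roots of 6 mod 71: 19 and 52 (since 19² = 361 ≡ 6).

19, 52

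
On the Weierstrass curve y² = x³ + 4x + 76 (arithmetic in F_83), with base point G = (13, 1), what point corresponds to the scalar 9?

(68, 25)

Repeated addition: build up to 9G.
2G: tangent at (13, 1): λ = (3·13² + 4)/(2·1) ≡ 13/2. 2⁻¹ ≡ 42 (mod 83) since 2·42 = 84 ≡ 1, so λ ≡ 13·42 ≡ 48.
  x = λ² - 13 - 13 = 2304 - 26 ≡ 37; y = λ·(13 - 37) - 1 ≡ 9. → (37, 9)
3G: (37, 9) + (13, 1). λ = (1 - 9)/(13 - 37) ≡ 75/59 mod 83. 59⁻¹ ≡ 38 (mod 83), so λ ≡ 28.
  x = λ² - 37 - 13 = 784 - 50 ≡ 70; y = λ·(37 - 70) - 9 ≡ 63. → (70, 63)
4G: (70, 63) + (13, 1). λ = (1 - 63)/(13 - 70) ≡ 21/26 mod 83. 26⁻¹ ≡ 16 (mod 83), so λ ≡ 4.
  x = λ² - 70 - 13 = 16 - 83 ≡ 16; y = λ·(70 - 16) - 63 ≡ 70. → (16, 70)
5G: (16, 70) + (13, 1). λ = (1 - 70)/(13 - 16) ≡ 14/80 mod 83. 80⁻¹ ≡ 55 (mod 83), so λ ≡ 23.
  x = λ² - 16 - 13 = 529 - 29 ≡ 2; y = λ·(16 - 2) - 70 ≡ 3. → (2, 3)
6G: (2, 3) + (13, 1). λ = (1 - 3)/(13 - 2) ≡ 81/11 mod 83. 11⁻¹ ≡ 68 (mod 83), so λ ≡ 30.
  x = λ² - 2 - 13 = 900 - 15 ≡ 55; y = λ·(2 - 55) - 3 ≡ 67. → (55, 67)
7G: (55, 67) + (13, 1). λ = (1 - 67)/(13 - 55) ≡ 17/41 mod 83. 41⁻¹ ≡ 81 (mod 83), so λ ≡ 49.
  x = λ² - 55 - 13 = 2401 - 68 ≡ 9; y = λ·(55 - 9) - 67 ≡ 29. → (9, 29)
8G: (9, 29) + (13, 1). λ = (1 - 29)/(13 - 9) ≡ 55/4 mod 83. 4⁻¹ ≡ 21 (mod 83), so λ ≡ 76.
  x = λ² - 9 - 13 = 5776 - 22 ≡ 27; y = λ·(9 - 27) - 29 ≡ 14. → (27, 14)
9G: (27, 14) + (13, 1). λ = (1 - 14)/(13 - 27) ≡ 70/69 mod 83. 69⁻¹ ≡ 77 (mod 83), so λ ≡ 78.
  x = λ² - 27 - 13 = 6084 - 40 ≡ 68; y = λ·(27 - 68) - 14 ≡ 25. → (68, 25)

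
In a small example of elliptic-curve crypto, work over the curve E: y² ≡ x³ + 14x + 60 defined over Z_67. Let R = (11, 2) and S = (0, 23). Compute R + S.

(53, 66)

(11, 2) + (0, 23). λ = (23 - 2)/(0 - 11) ≡ 21/56 mod 67. 56⁻¹ ≡ 6 (mod 67) since 56·6 = 336 ≡ 1, so λ ≡ 59.
  x = λ² - 11 - 0 = 3481 - 11 ≡ 53; y = λ·(11 - 53) - 2 ≡ 66. → (53, 66)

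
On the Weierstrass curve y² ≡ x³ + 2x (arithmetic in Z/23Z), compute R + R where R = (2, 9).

(2, 14)

tangent at (2, 9): λ = (3·2² + 2)/(2·9) ≡ 14/18. 18⁻¹ ≡ 9 (mod 23), so λ ≡ 14·9 ≡ 11.
  x = λ² - 2 - 2 = 121 - 4 ≡ 2; y = λ·(2 - 2) - 9 ≡ 14. → (2, 14)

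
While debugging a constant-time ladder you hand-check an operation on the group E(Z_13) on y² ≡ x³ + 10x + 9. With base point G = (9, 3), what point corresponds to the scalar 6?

O

Repeated addition: build up to 6G.
2G: tangent at (9, 3): λ = (3·9² + 10)/(2·3) ≡ 6/6. 6⁻¹ ≡ 11 (mod 13), so λ ≡ 6·11 ≡ 1.
  x = λ² - 9 - 9 = 1 - 18 ≡ 9; y = λ·(9 - 9) - 3 ≡ 10. → (9, 10)
3G: (9, 10) + (9, 3): same x and y₁ ≡ -y₂, so the sum is the point at infinity.
4G: the point at infinity + (9, 3) = (9, 3) (identity).
5G: tangent at (9, 3): λ = (3·9² + 10)/(2·3) ≡ 6/6. 6⁻¹ ≡ 11 (mod 13), so λ ≡ 6·11 ≡ 1.
  x = λ² - 9 - 9 = 1 - 18 ≡ 9; y = λ·(9 - 9) - 3 ≡ 10. → (9, 10)
6G: (9, 10) + (9, 3): same x and y₁ ≡ -y₂, so the sum is the point at infinity.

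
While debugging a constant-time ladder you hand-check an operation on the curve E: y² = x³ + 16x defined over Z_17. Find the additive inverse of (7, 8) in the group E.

-(7, 8) = (7, -8 mod 17) = (7, 9).

(7, 9)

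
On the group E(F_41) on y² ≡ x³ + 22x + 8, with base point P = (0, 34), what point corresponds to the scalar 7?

Double-and-add on 7 = (111)₂. Start with P = (0, 34) for the leading 1-bit.
double: tangent at (0, 34): λ = (3·0² + 22)/(2·34) ≡ 22/27. 27⁻¹ ≡ 38 (mod 41) since 27·38 = 1026 ≡ 1, so λ ≡ 22·38 ≡ 16.
  x = λ² - 0 - 0 = 256 - 0 ≡ 10; y = λ·(0 - 10) - 34 ≡ 11. → (10, 11)
add P: (10, 11) + (0, 34). λ = (34 - 11)/(0 - 10) ≡ 23/31 mod 41. 31⁻¹ ≡ 4 (mod 41), so λ ≡ 10.
  x = λ² - 10 - 0 = 100 - 10 ≡ 8; y = λ·(10 - 8) - 11 ≡ 9. → (8, 9)
double: tangent at (8, 9): λ = (3·8² + 22)/(2·9) ≡ 9/18. 18⁻¹ ≡ 16 (mod 41), so λ ≡ 9·16 ≡ 21.
  x = λ² - 8 - 8 = 441 - 16 ≡ 15; y = λ·(8 - 15) - 9 ≡ 8. → (15, 8)
add P: (15, 8) + (0, 34). λ = (34 - 8)/(0 - 15) ≡ 26/26 mod 41. 26⁻¹ ≡ 30 (mod 41), so λ ≡ 1.
  x = λ² - 15 - 0 = 1 - 15 ≡ 27; y = λ·(15 - 27) - 8 ≡ 21. → (27, 21)

(27, 21)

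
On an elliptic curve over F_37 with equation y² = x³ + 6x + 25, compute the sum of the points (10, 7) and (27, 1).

(10, 7) + (27, 1). λ = (1 - 7)/(27 - 10) ≡ 31/17 mod 37. 17⁻¹ ≡ 24 (mod 37), so λ ≡ 4.
  x = λ² - 10 - 27 = 16 - 37 ≡ 16; y = λ·(10 - 16) - 7 ≡ 6. → (16, 6)

(16, 6)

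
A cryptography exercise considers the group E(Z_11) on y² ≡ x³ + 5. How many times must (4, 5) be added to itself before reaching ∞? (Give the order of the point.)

2P: tangent at (4, 5): λ = (3·4² + 0)/(2·5) ≡ 4/10. 10⁻¹ ≡ 10 (mod 11), so λ ≡ 4·10 ≡ 7.
  x = λ² - 4 - 4 = 49 - 8 ≡ 8; y = λ·(4 - 8) - 5 ≡ 0. → (8, 0)
3P: (8, 0) + (4, 5). λ = (5 - 0)/(4 - 8) ≡ 5/7 mod 11. 7⁻¹ ≡ 8 (mod 11) since 7·8 = 56 ≡ 1, so λ ≡ 7.
  x = λ² - 8 - 4 = 49 - 12 ≡ 4; y = λ·(8 - 4) - 0 ≡ 6. → (4, 6)
4P: (4, 6) + (4, 5): same x and y₁ ≡ -y₂, so the sum is ∞.
4P = ∞, so the order is 4.

4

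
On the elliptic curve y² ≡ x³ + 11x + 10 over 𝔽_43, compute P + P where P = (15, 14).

(22, 8)

tangent at (15, 14): λ = (3·15² + 11)/(2·14) ≡ 41/28. 28⁻¹ ≡ 20 (mod 43), so λ ≡ 41·20 ≡ 3.
  x = λ² - 15 - 15 = 9 - 30 ≡ 22; y = λ·(15 - 22) - 14 ≡ 8. → (22, 8)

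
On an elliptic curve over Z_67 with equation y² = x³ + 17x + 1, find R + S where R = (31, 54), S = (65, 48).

(48, 16)

(31, 54) + (65, 48). λ = (48 - 54)/(65 - 31) ≡ 61/34 mod 67. 34⁻¹ ≡ 2 (mod 67) since 34·2 = 68 ≡ 1, so λ ≡ 55.
  x = λ² - 31 - 65 = 3025 - 96 ≡ 48; y = λ·(31 - 48) - 54 ≡ 16. → (48, 16)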